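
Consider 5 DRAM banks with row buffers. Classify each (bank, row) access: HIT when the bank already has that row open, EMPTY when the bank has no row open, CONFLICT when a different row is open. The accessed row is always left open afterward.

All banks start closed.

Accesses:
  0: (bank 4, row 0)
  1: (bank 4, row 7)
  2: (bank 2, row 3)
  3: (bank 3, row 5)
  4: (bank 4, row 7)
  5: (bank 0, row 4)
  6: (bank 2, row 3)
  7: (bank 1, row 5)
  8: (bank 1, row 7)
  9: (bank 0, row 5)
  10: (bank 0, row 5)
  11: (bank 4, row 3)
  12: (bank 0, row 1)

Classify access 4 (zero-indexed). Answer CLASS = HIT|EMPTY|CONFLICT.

#0 (4,0) E
#1 (4,7) C  (was 0)
#2 (2,3) E
#3 (3,5) E
#4 (4,7) H  (was 7)
#5 (0,4) E
#6 (2,3) H  (was 3)
#7 (1,5) E
#8 (1,7) C  (was 5)
#9 (0,5) C  (was 4)
#10 (0,5) H  (was 5)
#11 (4,3) C  (was 7)
#12 (0,1) C  (was 5)

CLASS = HIT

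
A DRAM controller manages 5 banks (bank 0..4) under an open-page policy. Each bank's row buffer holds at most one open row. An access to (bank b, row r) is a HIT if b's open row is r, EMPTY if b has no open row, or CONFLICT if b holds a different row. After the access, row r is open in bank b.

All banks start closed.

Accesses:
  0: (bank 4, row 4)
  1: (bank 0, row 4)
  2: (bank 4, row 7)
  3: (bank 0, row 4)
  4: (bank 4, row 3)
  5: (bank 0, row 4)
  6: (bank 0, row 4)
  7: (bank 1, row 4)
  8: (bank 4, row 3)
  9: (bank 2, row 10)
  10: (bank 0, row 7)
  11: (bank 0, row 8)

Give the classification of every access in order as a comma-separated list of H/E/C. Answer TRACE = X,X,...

TRACE = E,E,C,H,C,H,H,E,H,E,C,C

  [0] b4 r4: no row ⇒ E
  [1] b0 r4: no row ⇒ E
  [2] b4 r7: had r4 ⇒ C
  [3] b0 r4: had r4 ⇒ H
  [4] b4 r3: had r7 ⇒ C
  [5] b0 r4: had r4 ⇒ H
  [6] b0 r4: had r4 ⇒ H
  [7] b1 r4: no row ⇒ E
  [8] b4 r3: had r3 ⇒ H
  [9] b2 r10: no row ⇒ E
  [10] b0 r7: had r4 ⇒ C
  [11] b0 r8: had r7 ⇒ C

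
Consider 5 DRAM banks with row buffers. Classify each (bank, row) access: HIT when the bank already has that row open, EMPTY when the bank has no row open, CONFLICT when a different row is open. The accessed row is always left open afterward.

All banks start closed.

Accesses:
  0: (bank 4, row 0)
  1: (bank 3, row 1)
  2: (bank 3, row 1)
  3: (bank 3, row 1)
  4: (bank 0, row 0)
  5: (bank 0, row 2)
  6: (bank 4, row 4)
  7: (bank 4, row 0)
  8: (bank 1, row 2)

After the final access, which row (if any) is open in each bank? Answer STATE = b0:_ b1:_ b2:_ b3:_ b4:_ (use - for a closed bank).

  [0] b4 r0: no row ⇒ E
  [1] b3 r1: no row ⇒ E
  [2] b3 r1: had r1 ⇒ H
  [3] b3 r1: had r1 ⇒ H
  [4] b0 r0: no row ⇒ E
  [5] b0 r2: had r0 ⇒ C
  [6] b4 r4: had r0 ⇒ C
  [7] b4 r0: had r4 ⇒ C
  [8] b1 r2: no row ⇒ E

STATE = b0:2 b1:2 b2:- b3:1 b4:0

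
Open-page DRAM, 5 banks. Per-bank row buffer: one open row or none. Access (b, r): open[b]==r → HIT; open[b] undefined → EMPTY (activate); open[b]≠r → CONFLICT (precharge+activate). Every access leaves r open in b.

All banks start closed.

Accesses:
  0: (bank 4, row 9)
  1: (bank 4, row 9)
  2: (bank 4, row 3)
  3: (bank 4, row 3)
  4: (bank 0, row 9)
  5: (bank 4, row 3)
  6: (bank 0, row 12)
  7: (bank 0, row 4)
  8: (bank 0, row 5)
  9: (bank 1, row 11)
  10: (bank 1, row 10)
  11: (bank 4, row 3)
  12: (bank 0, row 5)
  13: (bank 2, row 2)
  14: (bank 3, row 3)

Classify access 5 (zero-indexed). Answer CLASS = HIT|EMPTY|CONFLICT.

  [0] b4 r9: no row ⇒ E
  [1] b4 r9: had r9 ⇒ H
  [2] b4 r3: had r9 ⇒ C
  [3] b4 r3: had r3 ⇒ H
  [4] b0 r9: no row ⇒ E
  [5] b4 r3: had r3 ⇒ H
  [6] b0 r12: had r9 ⇒ C
  [7] b0 r4: had r12 ⇒ C
  [8] b0 r5: had r4 ⇒ C
  [9] b1 r11: no row ⇒ E
  [10] b1 r10: had r11 ⇒ C
  [11] b4 r3: had r3 ⇒ H
  [12] b0 r5: had r5 ⇒ H
  [13] b2 r2: no row ⇒ E
  [14] b3 r3: no row ⇒ E

CLASS = HIT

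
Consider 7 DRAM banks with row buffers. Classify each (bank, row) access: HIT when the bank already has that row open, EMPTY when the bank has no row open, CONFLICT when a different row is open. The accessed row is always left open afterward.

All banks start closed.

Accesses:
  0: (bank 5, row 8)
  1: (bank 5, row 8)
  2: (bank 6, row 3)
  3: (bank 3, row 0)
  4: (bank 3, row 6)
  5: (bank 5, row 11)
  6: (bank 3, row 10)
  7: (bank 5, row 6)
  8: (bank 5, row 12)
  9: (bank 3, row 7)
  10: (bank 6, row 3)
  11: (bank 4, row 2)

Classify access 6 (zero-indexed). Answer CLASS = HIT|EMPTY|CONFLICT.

#0 (5,8) E
#1 (5,8) H  (was 8)
#2 (6,3) E
#3 (3,0) E
#4 (3,6) C  (was 0)
#5 (5,11) C  (was 8)
#6 (3,10) C  (was 6)
#7 (5,6) C  (was 11)
#8 (5,12) C  (was 6)
#9 (3,7) C  (was 10)
#10 (6,3) H  (was 3)
#11 (4,2) E

CLASS = CONFLICT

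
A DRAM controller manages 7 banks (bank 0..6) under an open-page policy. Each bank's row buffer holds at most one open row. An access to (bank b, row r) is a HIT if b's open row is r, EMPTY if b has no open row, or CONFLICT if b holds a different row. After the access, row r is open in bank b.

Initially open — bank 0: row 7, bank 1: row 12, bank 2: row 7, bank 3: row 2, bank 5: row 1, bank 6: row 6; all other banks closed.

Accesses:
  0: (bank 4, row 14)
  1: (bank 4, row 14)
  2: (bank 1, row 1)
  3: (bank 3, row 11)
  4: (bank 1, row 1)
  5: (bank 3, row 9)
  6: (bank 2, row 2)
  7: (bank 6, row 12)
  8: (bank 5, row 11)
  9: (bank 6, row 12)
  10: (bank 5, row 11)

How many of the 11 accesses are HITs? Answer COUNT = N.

step 0: bank4 None->14 [EMPTY]
step 1: bank4 14->14 [HIT]
step 2: bank1 12->1 [CONFLICT]
step 3: bank3 2->11 [CONFLICT]
step 4: bank1 1->1 [HIT]
step 5: bank3 11->9 [CONFLICT]
step 6: bank2 7->2 [CONFLICT]
step 7: bank6 6->12 [CONFLICT]
step 8: bank5 1->11 [CONFLICT]
step 9: bank6 12->12 [HIT]
step 10: bank5 11->11 [HIT]

COUNT = 4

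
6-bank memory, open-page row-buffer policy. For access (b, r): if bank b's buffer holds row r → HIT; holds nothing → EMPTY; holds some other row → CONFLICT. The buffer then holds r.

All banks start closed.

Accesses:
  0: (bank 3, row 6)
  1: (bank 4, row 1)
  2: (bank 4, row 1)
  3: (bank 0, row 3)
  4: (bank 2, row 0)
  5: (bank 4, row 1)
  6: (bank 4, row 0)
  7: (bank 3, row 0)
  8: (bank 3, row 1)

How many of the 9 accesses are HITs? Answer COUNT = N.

COUNT = 2

0: bank 3 row 6 — prev None → EMPTY
1: bank 4 row 1 — prev None → EMPTY
2: bank 4 row 1 — prev 1 → HIT
3: bank 0 row 3 — prev None → EMPTY
4: bank 2 row 0 — prev None → EMPTY
5: bank 4 row 1 — prev 1 → HIT
6: bank 4 row 0 — prev 1 → CONFLICT
7: bank 3 row 0 — prev 6 → CONFLICT
8: bank 3 row 1 — prev 0 → CONFLICT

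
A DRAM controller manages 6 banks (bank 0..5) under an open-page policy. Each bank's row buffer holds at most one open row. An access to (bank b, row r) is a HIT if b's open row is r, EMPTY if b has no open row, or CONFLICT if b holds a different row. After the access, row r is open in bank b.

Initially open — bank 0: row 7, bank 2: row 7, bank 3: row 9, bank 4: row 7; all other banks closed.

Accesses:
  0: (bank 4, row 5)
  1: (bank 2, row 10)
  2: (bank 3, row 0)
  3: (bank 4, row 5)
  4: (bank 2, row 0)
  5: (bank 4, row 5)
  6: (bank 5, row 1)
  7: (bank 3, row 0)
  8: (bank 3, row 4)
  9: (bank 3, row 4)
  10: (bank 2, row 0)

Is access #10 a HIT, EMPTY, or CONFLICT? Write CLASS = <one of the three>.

CLASS = HIT

step 0: bank4 7->5 [CONFLICT]
step 1: bank2 7->10 [CONFLICT]
step 2: bank3 9->0 [CONFLICT]
step 3: bank4 5->5 [HIT]
step 4: bank2 10->0 [CONFLICT]
step 5: bank4 5->5 [HIT]
step 6: bank5 None->1 [EMPTY]
step 7: bank3 0->0 [HIT]
step 8: bank3 0->4 [CONFLICT]
step 9: bank3 4->4 [HIT]
step 10: bank2 0->0 [HIT]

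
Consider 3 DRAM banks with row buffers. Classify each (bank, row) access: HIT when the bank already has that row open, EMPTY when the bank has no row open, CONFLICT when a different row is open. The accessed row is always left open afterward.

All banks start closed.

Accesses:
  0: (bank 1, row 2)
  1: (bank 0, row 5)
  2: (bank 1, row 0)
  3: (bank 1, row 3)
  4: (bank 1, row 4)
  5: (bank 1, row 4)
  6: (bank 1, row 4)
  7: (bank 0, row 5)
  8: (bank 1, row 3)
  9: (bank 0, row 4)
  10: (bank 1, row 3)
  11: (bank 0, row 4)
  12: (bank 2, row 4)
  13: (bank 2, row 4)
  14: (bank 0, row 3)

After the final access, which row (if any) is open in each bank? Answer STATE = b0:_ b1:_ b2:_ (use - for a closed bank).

STATE = b0:3 b1:3 b2:4

  [0] b1 r2: no row ⇒ E
  [1] b0 r5: no row ⇒ E
  [2] b1 r0: had r2 ⇒ C
  [3] b1 r3: had r0 ⇒ C
  [4] b1 r4: had r3 ⇒ C
  [5] b1 r4: had r4 ⇒ H
  [6] b1 r4: had r4 ⇒ H
  [7] b0 r5: had r5 ⇒ H
  [8] b1 r3: had r4 ⇒ C
  [9] b0 r4: had r5 ⇒ C
  [10] b1 r3: had r3 ⇒ H
  [11] b0 r4: had r4 ⇒ H
  [12] b2 r4: no row ⇒ E
  [13] b2 r4: had r4 ⇒ H
  [14] b0 r3: had r4 ⇒ C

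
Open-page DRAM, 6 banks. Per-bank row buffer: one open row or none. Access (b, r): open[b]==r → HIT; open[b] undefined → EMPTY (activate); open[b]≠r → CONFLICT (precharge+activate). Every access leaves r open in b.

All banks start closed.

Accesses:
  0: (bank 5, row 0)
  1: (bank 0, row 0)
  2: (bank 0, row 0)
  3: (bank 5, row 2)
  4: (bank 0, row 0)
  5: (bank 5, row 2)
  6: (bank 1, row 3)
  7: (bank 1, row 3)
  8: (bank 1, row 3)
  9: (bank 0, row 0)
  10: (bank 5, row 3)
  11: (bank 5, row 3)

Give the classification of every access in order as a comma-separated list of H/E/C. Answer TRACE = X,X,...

0: bank 5 row 0 — prev None → EMPTY
1: bank 0 row 0 — prev None → EMPTY
2: bank 0 row 0 — prev 0 → HIT
3: bank 5 row 2 — prev 0 → CONFLICT
4: bank 0 row 0 — prev 0 → HIT
5: bank 5 row 2 — prev 2 → HIT
6: bank 1 row 3 — prev None → EMPTY
7: bank 1 row 3 — prev 3 → HIT
8: bank 1 row 3 — prev 3 → HIT
9: bank 0 row 0 — prev 0 → HIT
10: bank 5 row 3 — prev 2 → CONFLICT
11: bank 5 row 3 — prev 3 → HIT

TRACE = E,E,H,C,H,H,E,H,H,H,C,H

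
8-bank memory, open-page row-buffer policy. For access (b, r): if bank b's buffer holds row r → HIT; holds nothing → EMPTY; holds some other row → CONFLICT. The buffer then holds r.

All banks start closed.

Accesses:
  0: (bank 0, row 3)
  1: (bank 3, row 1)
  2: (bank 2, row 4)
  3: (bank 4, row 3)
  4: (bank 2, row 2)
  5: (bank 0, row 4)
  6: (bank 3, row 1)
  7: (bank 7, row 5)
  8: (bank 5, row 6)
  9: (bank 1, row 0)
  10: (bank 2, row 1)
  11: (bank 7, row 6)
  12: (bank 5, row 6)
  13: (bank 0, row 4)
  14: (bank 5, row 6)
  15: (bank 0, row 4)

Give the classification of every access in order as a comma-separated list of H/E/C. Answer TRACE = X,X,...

TRACE = E,E,E,E,C,C,H,E,E,E,C,C,H,H,H,H

0: bank 0 row 3 — prev None → EMPTY
1: bank 3 row 1 — prev None → EMPTY
2: bank 2 row 4 — prev None → EMPTY
3: bank 4 row 3 — prev None → EMPTY
4: bank 2 row 2 — prev 4 → CONFLICT
5: bank 0 row 4 — prev 3 → CONFLICT
6: bank 3 row 1 — prev 1 → HIT
7: bank 7 row 5 — prev None → EMPTY
8: bank 5 row 6 — prev None → EMPTY
9: bank 1 row 0 — prev None → EMPTY
10: bank 2 row 1 — prev 2 → CONFLICT
11: bank 7 row 6 — prev 5 → CONFLICT
12: bank 5 row 6 — prev 6 → HIT
13: bank 0 row 4 — prev 4 → HIT
14: bank 5 row 6 — prev 6 → HIT
15: bank 0 row 4 — prev 4 → HIT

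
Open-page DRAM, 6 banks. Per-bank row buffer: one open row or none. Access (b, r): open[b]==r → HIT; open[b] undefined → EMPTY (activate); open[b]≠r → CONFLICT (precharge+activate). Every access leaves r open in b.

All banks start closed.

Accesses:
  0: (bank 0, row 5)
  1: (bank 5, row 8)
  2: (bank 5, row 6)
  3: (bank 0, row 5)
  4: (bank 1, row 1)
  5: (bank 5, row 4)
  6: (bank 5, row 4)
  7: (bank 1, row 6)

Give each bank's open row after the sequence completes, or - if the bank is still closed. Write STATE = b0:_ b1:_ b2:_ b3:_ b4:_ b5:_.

STATE = b0:5 b1:6 b2:- b3:- b4:- b5:4

#0 (0,5) E
#1 (5,8) E
#2 (5,6) C  (was 8)
#3 (0,5) H  (was 5)
#4 (1,1) E
#5 (5,4) C  (was 6)
#6 (5,4) H  (was 4)
#7 (1,6) C  (was 1)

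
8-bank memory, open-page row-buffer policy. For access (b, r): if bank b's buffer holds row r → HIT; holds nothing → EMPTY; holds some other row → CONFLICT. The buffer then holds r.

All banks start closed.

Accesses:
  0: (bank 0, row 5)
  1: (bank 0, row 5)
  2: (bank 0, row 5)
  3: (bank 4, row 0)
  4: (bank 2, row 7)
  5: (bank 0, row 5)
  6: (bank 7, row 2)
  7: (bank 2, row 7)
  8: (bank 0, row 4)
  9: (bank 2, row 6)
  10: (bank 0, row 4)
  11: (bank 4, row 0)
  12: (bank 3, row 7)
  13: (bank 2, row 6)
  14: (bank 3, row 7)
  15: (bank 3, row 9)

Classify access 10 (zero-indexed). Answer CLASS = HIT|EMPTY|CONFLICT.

CLASS = HIT

  [0] b0 r5: no row ⇒ E
  [1] b0 r5: had r5 ⇒ H
  [2] b0 r5: had r5 ⇒ H
  [3] b4 r0: no row ⇒ E
  [4] b2 r7: no row ⇒ E
  [5] b0 r5: had r5 ⇒ H
  [6] b7 r2: no row ⇒ E
  [7] b2 r7: had r7 ⇒ H
  [8] b0 r4: had r5 ⇒ C
  [9] b2 r6: had r7 ⇒ C
  [10] b0 r4: had r4 ⇒ H
  [11] b4 r0: had r0 ⇒ H
  [12] b3 r7: no row ⇒ E
  [13] b2 r6: had r6 ⇒ H
  [14] b3 r7: had r7 ⇒ H
  [15] b3 r9: had r7 ⇒ C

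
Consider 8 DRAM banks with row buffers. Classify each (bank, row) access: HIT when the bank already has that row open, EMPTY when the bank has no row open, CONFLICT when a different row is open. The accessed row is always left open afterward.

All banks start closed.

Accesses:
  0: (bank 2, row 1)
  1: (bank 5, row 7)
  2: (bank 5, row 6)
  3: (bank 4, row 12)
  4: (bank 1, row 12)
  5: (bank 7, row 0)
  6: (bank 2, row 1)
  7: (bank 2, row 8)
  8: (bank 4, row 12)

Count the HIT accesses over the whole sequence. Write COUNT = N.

0: bank 2 row 1 — prev None → EMPTY
1: bank 5 row 7 — prev None → EMPTY
2: bank 5 row 6 — prev 7 → CONFLICT
3: bank 4 row 12 — prev None → EMPTY
4: bank 1 row 12 — prev None → EMPTY
5: bank 7 row 0 — prev None → EMPTY
6: bank 2 row 1 — prev 1 → HIT
7: bank 2 row 8 — prev 1 → CONFLICT
8: bank 4 row 12 — prev 12 → HIT

COUNT = 2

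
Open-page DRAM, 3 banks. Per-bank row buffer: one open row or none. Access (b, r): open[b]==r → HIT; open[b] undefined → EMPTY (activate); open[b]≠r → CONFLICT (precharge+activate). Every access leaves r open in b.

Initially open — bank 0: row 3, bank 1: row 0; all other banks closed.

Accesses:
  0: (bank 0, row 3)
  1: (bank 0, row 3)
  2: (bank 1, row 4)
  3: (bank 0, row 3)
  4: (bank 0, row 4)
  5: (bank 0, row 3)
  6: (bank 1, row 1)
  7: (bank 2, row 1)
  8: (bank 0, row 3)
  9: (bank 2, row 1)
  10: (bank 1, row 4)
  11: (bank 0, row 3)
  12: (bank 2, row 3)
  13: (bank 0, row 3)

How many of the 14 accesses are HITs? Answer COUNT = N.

COUNT = 7

0: bank 0 row 3 — prev 3 → HIT
1: bank 0 row 3 — prev 3 → HIT
2: bank 1 row 4 — prev 0 → CONFLICT
3: bank 0 row 3 — prev 3 → HIT
4: bank 0 row 4 — prev 3 → CONFLICT
5: bank 0 row 3 — prev 4 → CONFLICT
6: bank 1 row 1 — prev 4 → CONFLICT
7: bank 2 row 1 — prev None → EMPTY
8: bank 0 row 3 — prev 3 → HIT
9: bank 2 row 1 — prev 1 → HIT
10: bank 1 row 4 — prev 1 → CONFLICT
11: bank 0 row 3 — prev 3 → HIT
12: bank 2 row 3 — prev 1 → CONFLICT
13: bank 0 row 3 — prev 3 → HIT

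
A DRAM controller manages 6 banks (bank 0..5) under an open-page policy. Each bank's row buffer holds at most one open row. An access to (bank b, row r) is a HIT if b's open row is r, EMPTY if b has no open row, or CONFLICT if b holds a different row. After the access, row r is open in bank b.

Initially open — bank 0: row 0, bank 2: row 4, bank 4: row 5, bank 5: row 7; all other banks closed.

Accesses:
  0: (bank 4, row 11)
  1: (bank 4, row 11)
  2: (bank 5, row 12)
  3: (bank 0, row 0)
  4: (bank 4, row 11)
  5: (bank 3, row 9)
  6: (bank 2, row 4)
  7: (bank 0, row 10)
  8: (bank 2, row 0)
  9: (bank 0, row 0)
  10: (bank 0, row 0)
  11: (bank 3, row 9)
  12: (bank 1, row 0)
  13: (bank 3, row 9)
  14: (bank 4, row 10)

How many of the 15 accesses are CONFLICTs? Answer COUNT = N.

step 0: bank4 5->11 [CONFLICT]
step 1: bank4 11->11 [HIT]
step 2: bank5 7->12 [CONFLICT]
step 3: bank0 0->0 [HIT]
step 4: bank4 11->11 [HIT]
step 5: bank3 None->9 [EMPTY]
step 6: bank2 4->4 [HIT]
step 7: bank0 0->10 [CONFLICT]
step 8: bank2 4->0 [CONFLICT]
step 9: bank0 10->0 [CONFLICT]
step 10: bank0 0->0 [HIT]
step 11: bank3 9->9 [HIT]
step 12: bank1 None->0 [EMPTY]
step 13: bank3 9->9 [HIT]
step 14: bank4 11->10 [CONFLICT]

COUNT = 6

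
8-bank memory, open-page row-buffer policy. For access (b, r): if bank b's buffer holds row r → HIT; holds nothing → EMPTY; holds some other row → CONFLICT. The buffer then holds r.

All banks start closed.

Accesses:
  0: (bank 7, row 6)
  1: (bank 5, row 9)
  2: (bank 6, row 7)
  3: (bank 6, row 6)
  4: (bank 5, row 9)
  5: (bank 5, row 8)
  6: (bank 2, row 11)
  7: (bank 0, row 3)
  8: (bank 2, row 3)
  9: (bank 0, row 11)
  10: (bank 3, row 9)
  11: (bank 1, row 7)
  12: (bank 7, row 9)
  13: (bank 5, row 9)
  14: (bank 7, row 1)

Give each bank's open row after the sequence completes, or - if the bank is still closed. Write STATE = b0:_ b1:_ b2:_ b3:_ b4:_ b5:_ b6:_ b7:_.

STATE = b0:11 b1:7 b2:3 b3:9 b4:- b5:9 b6:6 b7:1

0: bank 7 row 6 — prev None → EMPTY
1: bank 5 row 9 — prev None → EMPTY
2: bank 6 row 7 — prev None → EMPTY
3: bank 6 row 6 — prev 7 → CONFLICT
4: bank 5 row 9 — prev 9 → HIT
5: bank 5 row 8 — prev 9 → CONFLICT
6: bank 2 row 11 — prev None → EMPTY
7: bank 0 row 3 — prev None → EMPTY
8: bank 2 row 3 — prev 11 → CONFLICT
9: bank 0 row 11 — prev 3 → CONFLICT
10: bank 3 row 9 — prev None → EMPTY
11: bank 1 row 7 — prev None → EMPTY
12: bank 7 row 9 — prev 6 → CONFLICT
13: bank 5 row 9 — prev 8 → CONFLICT
14: bank 7 row 1 — prev 9 → CONFLICT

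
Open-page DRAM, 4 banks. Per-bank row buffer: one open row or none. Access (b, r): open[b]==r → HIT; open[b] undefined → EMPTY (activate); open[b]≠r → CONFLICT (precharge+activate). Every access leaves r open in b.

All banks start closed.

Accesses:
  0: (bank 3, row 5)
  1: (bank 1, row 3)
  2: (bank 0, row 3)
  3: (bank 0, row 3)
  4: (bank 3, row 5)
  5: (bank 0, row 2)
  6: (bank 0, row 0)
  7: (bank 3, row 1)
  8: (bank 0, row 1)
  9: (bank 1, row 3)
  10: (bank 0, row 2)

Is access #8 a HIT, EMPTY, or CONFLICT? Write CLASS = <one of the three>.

CLASS = CONFLICT

step 0: bank3 None->5 [EMPTY]
step 1: bank1 None->3 [EMPTY]
step 2: bank0 None->3 [EMPTY]
step 3: bank0 3->3 [HIT]
step 4: bank3 5->5 [HIT]
step 5: bank0 3->2 [CONFLICT]
step 6: bank0 2->0 [CONFLICT]
step 7: bank3 5->1 [CONFLICT]
step 8: bank0 0->1 [CONFLICT]
step 9: bank1 3->3 [HIT]
step 10: bank0 1->2 [CONFLICT]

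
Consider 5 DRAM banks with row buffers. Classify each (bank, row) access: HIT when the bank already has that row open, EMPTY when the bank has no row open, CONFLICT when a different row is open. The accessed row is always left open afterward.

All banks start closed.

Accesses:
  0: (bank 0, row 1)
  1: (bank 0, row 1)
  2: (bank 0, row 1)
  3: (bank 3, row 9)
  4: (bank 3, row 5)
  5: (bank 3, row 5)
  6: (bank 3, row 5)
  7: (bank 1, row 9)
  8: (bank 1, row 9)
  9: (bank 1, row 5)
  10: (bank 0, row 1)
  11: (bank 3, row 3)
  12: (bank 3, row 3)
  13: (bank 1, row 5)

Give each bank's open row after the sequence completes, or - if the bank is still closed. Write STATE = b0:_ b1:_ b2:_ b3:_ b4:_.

0: bank 0 row 1 — prev None → EMPTY
1: bank 0 row 1 — prev 1 → HIT
2: bank 0 row 1 — prev 1 → HIT
3: bank 3 row 9 — prev None → EMPTY
4: bank 3 row 5 — prev 9 → CONFLICT
5: bank 3 row 5 — prev 5 → HIT
6: bank 3 row 5 — prev 5 → HIT
7: bank 1 row 9 — prev None → EMPTY
8: bank 1 row 9 — prev 9 → HIT
9: bank 1 row 5 — prev 9 → CONFLICT
10: bank 0 row 1 — prev 1 → HIT
11: bank 3 row 3 — prev 5 → CONFLICT
12: bank 3 row 3 — prev 3 → HIT
13: bank 1 row 5 — prev 5 → HIT

STATE = b0:1 b1:5 b2:- b3:3 b4:-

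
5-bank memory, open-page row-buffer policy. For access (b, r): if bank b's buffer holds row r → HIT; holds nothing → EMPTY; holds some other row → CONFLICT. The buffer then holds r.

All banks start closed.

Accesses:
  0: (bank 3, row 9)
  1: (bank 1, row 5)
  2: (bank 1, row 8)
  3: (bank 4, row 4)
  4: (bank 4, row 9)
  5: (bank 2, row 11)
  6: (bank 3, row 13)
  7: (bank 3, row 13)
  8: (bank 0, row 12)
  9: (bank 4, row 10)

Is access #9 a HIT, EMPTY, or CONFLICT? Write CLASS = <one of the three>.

CLASS = CONFLICT

#0 (3,9) E
#1 (1,5) E
#2 (1,8) C  (was 5)
#3 (4,4) E
#4 (4,9) C  (was 4)
#5 (2,11) E
#6 (3,13) C  (was 9)
#7 (3,13) H  (was 13)
#8 (0,12) E
#9 (4,10) C  (was 9)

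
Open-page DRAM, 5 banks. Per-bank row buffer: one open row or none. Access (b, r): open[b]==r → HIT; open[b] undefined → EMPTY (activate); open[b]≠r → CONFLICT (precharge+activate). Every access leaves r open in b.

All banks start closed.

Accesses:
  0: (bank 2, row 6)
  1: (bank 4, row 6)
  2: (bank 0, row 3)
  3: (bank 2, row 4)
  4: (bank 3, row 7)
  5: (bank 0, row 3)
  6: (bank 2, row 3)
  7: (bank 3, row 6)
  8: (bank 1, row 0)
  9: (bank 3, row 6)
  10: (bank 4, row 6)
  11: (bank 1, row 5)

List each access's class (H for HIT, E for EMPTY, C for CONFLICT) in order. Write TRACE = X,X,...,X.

  [0] b2 r6: no row ⇒ E
  [1] b4 r6: no row ⇒ E
  [2] b0 r3: no row ⇒ E
  [3] b2 r4: had r6 ⇒ C
  [4] b3 r7: no row ⇒ E
  [5] b0 r3: had r3 ⇒ H
  [6] b2 r3: had r4 ⇒ C
  [7] b3 r6: had r7 ⇒ C
  [8] b1 r0: no row ⇒ E
  [9] b3 r6: had r6 ⇒ H
  [10] b4 r6: had r6 ⇒ H
  [11] b1 r5: had r0 ⇒ C

TRACE = E,E,E,C,E,H,C,C,E,H,H,C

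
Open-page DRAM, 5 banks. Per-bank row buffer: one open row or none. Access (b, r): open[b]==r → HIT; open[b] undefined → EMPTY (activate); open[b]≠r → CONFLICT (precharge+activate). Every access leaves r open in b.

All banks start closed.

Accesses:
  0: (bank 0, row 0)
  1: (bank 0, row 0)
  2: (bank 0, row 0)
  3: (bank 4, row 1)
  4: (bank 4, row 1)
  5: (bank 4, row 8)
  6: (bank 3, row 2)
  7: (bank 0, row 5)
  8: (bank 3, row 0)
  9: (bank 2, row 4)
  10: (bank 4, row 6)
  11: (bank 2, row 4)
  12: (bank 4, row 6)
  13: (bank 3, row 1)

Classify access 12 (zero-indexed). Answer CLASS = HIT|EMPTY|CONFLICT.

CLASS = HIT

  [0] b0 r0: no row ⇒ E
  [1] b0 r0: had r0 ⇒ H
  [2] b0 r0: had r0 ⇒ H
  [3] b4 r1: no row ⇒ E
  [4] b4 r1: had r1 ⇒ H
  [5] b4 r8: had r1 ⇒ C
  [6] b3 r2: no row ⇒ E
  [7] b0 r5: had r0 ⇒ C
  [8] b3 r0: had r2 ⇒ C
  [9] b2 r4: no row ⇒ E
  [10] b4 r6: had r8 ⇒ C
  [11] b2 r4: had r4 ⇒ H
  [12] b4 r6: had r6 ⇒ H
  [13] b3 r1: had r0 ⇒ C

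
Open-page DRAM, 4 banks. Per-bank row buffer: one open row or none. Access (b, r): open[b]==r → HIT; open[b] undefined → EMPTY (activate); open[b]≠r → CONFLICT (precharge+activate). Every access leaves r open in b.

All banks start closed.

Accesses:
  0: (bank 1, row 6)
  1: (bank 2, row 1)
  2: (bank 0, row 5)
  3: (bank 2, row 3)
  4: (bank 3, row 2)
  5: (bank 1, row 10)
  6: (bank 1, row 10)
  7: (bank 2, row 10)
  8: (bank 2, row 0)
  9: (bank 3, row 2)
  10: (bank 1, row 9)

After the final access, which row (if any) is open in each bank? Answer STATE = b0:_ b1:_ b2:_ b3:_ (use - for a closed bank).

STATE = b0:5 b1:9 b2:0 b3:2

  [0] b1 r6: no row ⇒ E
  [1] b2 r1: no row ⇒ E
  [2] b0 r5: no row ⇒ E
  [3] b2 r3: had r1 ⇒ C
  [4] b3 r2: no row ⇒ E
  [5] b1 r10: had r6 ⇒ C
  [6] b1 r10: had r10 ⇒ H
  [7] b2 r10: had r3 ⇒ C
  [8] b2 r0: had r10 ⇒ C
  [9] b3 r2: had r2 ⇒ H
  [10] b1 r9: had r10 ⇒ C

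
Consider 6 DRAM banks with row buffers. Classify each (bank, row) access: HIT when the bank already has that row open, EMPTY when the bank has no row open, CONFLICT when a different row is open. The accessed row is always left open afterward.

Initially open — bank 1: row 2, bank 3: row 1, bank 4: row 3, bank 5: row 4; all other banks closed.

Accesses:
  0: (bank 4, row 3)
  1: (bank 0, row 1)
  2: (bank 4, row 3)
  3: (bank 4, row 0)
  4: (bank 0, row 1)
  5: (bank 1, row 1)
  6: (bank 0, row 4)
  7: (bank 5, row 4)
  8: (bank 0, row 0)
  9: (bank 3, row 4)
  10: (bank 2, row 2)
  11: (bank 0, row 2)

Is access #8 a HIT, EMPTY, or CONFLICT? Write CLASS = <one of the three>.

CLASS = CONFLICT

0: bank 4 row 3 — prev 3 → HIT
1: bank 0 row 1 — prev None → EMPTY
2: bank 4 row 3 — prev 3 → HIT
3: bank 4 row 0 — prev 3 → CONFLICT
4: bank 0 row 1 — prev 1 → HIT
5: bank 1 row 1 — prev 2 → CONFLICT
6: bank 0 row 4 — prev 1 → CONFLICT
7: bank 5 row 4 — prev 4 → HIT
8: bank 0 row 0 — prev 4 → CONFLICT
9: bank 3 row 4 — prev 1 → CONFLICT
10: bank 2 row 2 — prev None → EMPTY
11: bank 0 row 2 — prev 0 → CONFLICT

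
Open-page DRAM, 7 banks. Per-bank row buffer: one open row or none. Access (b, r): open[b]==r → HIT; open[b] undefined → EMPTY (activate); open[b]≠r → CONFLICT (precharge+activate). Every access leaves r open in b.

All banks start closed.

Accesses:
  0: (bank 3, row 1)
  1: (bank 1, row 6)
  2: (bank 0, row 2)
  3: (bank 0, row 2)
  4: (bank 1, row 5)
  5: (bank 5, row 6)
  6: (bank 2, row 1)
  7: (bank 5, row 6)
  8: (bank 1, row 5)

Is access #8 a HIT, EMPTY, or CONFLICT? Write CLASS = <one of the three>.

CLASS = HIT

0: bank 3 row 1 — prev None → EMPTY
1: bank 1 row 6 — prev None → EMPTY
2: bank 0 row 2 — prev None → EMPTY
3: bank 0 row 2 — prev 2 → HIT
4: bank 1 row 5 — prev 6 → CONFLICT
5: bank 5 row 6 — prev None → EMPTY
6: bank 2 row 1 — prev None → EMPTY
7: bank 5 row 6 — prev 6 → HIT
8: bank 1 row 5 — prev 5 → HIT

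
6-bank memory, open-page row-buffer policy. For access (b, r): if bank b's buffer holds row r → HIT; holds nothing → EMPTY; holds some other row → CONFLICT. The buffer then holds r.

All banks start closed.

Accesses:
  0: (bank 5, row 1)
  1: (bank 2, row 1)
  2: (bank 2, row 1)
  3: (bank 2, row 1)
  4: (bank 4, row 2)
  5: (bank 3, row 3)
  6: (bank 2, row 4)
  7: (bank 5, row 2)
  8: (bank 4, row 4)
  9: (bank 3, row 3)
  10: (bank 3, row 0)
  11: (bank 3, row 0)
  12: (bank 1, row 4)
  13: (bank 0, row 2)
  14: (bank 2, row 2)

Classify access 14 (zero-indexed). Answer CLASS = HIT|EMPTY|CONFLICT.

CLASS = CONFLICT

step 0: bank5 None->1 [EMPTY]
step 1: bank2 None->1 [EMPTY]
step 2: bank2 1->1 [HIT]
step 3: bank2 1->1 [HIT]
step 4: bank4 None->2 [EMPTY]
step 5: bank3 None->3 [EMPTY]
step 6: bank2 1->4 [CONFLICT]
step 7: bank5 1->2 [CONFLICT]
step 8: bank4 2->4 [CONFLICT]
step 9: bank3 3->3 [HIT]
step 10: bank3 3->0 [CONFLICT]
step 11: bank3 0->0 [HIT]
step 12: bank1 None->4 [EMPTY]
step 13: bank0 None->2 [EMPTY]
step 14: bank2 4->2 [CONFLICT]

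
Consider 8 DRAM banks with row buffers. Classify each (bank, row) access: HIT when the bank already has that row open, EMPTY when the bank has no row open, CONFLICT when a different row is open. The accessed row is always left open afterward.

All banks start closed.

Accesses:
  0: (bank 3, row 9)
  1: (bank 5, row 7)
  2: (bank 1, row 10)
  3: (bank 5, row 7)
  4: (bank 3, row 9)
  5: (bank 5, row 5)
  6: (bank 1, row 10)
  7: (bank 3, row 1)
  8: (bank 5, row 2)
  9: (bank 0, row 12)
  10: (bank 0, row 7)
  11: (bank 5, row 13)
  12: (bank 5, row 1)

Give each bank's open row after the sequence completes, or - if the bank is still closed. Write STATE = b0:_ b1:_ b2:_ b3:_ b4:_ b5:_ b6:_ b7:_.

0: bank 3 row 9 — prev None → EMPTY
1: bank 5 row 7 — prev None → EMPTY
2: bank 1 row 10 — prev None → EMPTY
3: bank 5 row 7 — prev 7 → HIT
4: bank 3 row 9 — prev 9 → HIT
5: bank 5 row 5 — prev 7 → CONFLICT
6: bank 1 row 10 — prev 10 → HIT
7: bank 3 row 1 — prev 9 → CONFLICT
8: bank 5 row 2 — prev 5 → CONFLICT
9: bank 0 row 12 — prev None → EMPTY
10: bank 0 row 7 — prev 12 → CONFLICT
11: bank 5 row 13 — prev 2 → CONFLICT
12: bank 5 row 1 — prev 13 → CONFLICT

STATE = b0:7 b1:10 b2:- b3:1 b4:- b5:1 b6:- b7:-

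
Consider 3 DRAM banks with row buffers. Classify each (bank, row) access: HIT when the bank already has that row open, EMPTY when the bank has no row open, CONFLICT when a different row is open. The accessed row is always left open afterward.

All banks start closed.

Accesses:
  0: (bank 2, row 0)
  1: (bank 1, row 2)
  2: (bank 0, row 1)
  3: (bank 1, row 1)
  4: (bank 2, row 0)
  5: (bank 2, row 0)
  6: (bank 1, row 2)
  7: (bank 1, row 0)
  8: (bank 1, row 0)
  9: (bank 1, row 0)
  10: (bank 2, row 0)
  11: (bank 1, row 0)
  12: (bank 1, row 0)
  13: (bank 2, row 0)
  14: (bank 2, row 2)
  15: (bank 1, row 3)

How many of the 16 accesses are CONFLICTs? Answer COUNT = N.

COUNT = 5

step 0: bank2 None->0 [EMPTY]
step 1: bank1 None->2 [EMPTY]
step 2: bank0 None->1 [EMPTY]
step 3: bank1 2->1 [CONFLICT]
step 4: bank2 0->0 [HIT]
step 5: bank2 0->0 [HIT]
step 6: bank1 1->2 [CONFLICT]
step 7: bank1 2->0 [CONFLICT]
step 8: bank1 0->0 [HIT]
step 9: bank1 0->0 [HIT]
step 10: bank2 0->0 [HIT]
step 11: bank1 0->0 [HIT]
step 12: bank1 0->0 [HIT]
step 13: bank2 0->0 [HIT]
step 14: bank2 0->2 [CONFLICT]
step 15: bank1 0->3 [CONFLICT]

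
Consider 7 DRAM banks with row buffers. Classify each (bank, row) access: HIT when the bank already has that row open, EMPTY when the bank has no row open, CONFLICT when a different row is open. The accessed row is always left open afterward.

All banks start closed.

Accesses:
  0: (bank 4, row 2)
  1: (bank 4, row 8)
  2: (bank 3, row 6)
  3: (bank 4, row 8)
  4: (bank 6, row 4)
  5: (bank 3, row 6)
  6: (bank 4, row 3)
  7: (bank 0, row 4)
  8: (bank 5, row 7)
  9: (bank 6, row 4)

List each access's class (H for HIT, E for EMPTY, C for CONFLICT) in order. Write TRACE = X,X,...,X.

TRACE = E,C,E,H,E,H,C,E,E,H

0: bank 4 row 2 — prev None → EMPTY
1: bank 4 row 8 — prev 2 → CONFLICT
2: bank 3 row 6 — prev None → EMPTY
3: bank 4 row 8 — prev 8 → HIT
4: bank 6 row 4 — prev None → EMPTY
5: bank 3 row 6 — prev 6 → HIT
6: bank 4 row 3 — prev 8 → CONFLICT
7: bank 0 row 4 — prev None → EMPTY
8: bank 5 row 7 — prev None → EMPTY
9: bank 6 row 4 — prev 4 → HIT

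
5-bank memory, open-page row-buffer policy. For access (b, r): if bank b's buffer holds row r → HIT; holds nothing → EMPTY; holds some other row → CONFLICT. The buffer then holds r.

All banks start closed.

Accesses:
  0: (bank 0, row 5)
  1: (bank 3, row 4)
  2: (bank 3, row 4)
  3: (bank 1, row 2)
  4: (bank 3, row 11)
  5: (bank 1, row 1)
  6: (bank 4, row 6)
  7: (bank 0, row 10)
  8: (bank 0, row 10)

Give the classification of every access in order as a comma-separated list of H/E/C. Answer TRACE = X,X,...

step 0: bank0 None->5 [EMPTY]
step 1: bank3 None->4 [EMPTY]
step 2: bank3 4->4 [HIT]
step 3: bank1 None->2 [EMPTY]
step 4: bank3 4->11 [CONFLICT]
step 5: bank1 2->1 [CONFLICT]
step 6: bank4 None->6 [EMPTY]
step 7: bank0 5->10 [CONFLICT]
step 8: bank0 10->10 [HIT]

TRACE = E,E,H,E,C,C,E,C,H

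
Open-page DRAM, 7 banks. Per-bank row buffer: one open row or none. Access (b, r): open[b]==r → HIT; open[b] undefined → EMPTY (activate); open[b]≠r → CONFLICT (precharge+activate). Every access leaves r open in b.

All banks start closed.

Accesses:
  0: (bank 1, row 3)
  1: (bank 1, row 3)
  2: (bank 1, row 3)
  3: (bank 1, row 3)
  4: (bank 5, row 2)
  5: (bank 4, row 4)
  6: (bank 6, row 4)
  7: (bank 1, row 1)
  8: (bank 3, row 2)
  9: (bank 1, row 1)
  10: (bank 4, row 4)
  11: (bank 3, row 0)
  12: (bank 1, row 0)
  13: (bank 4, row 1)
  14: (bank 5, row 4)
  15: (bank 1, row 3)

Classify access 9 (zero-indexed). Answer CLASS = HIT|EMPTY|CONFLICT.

CLASS = HIT

0: bank 1 row 3 — prev None → EMPTY
1: bank 1 row 3 — prev 3 → HIT
2: bank 1 row 3 — prev 3 → HIT
3: bank 1 row 3 — prev 3 → HIT
4: bank 5 row 2 — prev None → EMPTY
5: bank 4 row 4 — prev None → EMPTY
6: bank 6 row 4 — prev None → EMPTY
7: bank 1 row 1 — prev 3 → CONFLICT
8: bank 3 row 2 — prev None → EMPTY
9: bank 1 row 1 — prev 1 → HIT
10: bank 4 row 4 — prev 4 → HIT
11: bank 3 row 0 — prev 2 → CONFLICT
12: bank 1 row 0 — prev 1 → CONFLICT
13: bank 4 row 1 — prev 4 → CONFLICT
14: bank 5 row 4 — prev 2 → CONFLICT
15: bank 1 row 3 — prev 0 → CONFLICT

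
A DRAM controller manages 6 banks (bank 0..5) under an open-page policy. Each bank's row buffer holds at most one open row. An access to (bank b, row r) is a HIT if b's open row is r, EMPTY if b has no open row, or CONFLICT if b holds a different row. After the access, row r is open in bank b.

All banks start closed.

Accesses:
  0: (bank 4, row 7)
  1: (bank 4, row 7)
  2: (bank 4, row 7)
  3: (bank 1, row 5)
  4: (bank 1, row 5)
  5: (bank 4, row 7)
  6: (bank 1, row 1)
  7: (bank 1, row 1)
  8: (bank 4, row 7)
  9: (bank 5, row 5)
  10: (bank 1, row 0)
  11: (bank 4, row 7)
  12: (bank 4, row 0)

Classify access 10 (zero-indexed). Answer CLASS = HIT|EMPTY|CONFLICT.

CLASS = CONFLICT

  [0] b4 r7: no row ⇒ E
  [1] b4 r7: had r7 ⇒ H
  [2] b4 r7: had r7 ⇒ H
  [3] b1 r5: no row ⇒ E
  [4] b1 r5: had r5 ⇒ H
  [5] b4 r7: had r7 ⇒ H
  [6] b1 r1: had r5 ⇒ C
  [7] b1 r1: had r1 ⇒ H
  [8] b4 r7: had r7 ⇒ H
  [9] b5 r5: no row ⇒ E
  [10] b1 r0: had r1 ⇒ C
  [11] b4 r7: had r7 ⇒ H
  [12] b4 r0: had r7 ⇒ C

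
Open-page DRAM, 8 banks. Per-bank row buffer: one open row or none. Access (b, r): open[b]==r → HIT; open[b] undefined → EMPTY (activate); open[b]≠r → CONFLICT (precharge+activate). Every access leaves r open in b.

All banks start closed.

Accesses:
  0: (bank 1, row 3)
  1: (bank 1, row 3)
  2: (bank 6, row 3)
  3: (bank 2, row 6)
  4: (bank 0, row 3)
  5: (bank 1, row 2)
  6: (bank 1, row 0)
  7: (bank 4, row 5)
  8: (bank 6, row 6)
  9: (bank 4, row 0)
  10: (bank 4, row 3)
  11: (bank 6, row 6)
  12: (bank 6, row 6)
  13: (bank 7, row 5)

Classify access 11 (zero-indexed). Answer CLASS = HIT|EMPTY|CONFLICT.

CLASS = HIT

step 0: bank1 None->3 [EMPTY]
step 1: bank1 3->3 [HIT]
step 2: bank6 None->3 [EMPTY]
step 3: bank2 None->6 [EMPTY]
step 4: bank0 None->3 [EMPTY]
step 5: bank1 3->2 [CONFLICT]
step 6: bank1 2->0 [CONFLICT]
step 7: bank4 None->5 [EMPTY]
step 8: bank6 3->6 [CONFLICT]
step 9: bank4 5->0 [CONFLICT]
step 10: bank4 0->3 [CONFLICT]
step 11: bank6 6->6 [HIT]
step 12: bank6 6->6 [HIT]
step 13: bank7 None->5 [EMPTY]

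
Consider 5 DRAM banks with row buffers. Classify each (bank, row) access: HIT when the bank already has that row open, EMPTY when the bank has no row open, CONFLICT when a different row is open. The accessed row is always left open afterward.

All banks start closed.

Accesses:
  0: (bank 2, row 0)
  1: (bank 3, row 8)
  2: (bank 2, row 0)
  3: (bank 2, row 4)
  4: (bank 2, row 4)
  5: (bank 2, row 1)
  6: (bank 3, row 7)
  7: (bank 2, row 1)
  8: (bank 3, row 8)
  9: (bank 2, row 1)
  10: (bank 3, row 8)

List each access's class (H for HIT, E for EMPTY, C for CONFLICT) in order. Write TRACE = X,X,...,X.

TRACE = E,E,H,C,H,C,C,H,C,H,H

#0 (2,0) E
#1 (3,8) E
#2 (2,0) H  (was 0)
#3 (2,4) C  (was 0)
#4 (2,4) H  (was 4)
#5 (2,1) C  (was 4)
#6 (3,7) C  (was 8)
#7 (2,1) H  (was 1)
#8 (3,8) C  (was 7)
#9 (2,1) H  (was 1)
#10 (3,8) H  (was 8)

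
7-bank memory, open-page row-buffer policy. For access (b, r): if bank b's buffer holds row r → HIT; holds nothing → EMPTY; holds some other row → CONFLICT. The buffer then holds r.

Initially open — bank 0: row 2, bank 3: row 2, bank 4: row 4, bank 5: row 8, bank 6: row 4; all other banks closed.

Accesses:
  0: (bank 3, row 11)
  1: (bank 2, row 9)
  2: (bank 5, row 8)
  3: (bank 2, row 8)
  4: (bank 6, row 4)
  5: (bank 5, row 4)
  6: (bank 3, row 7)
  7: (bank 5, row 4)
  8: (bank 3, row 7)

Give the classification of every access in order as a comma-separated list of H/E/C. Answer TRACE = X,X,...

TRACE = C,E,H,C,H,C,C,H,H

#0 (3,11) C  (was 2)
#1 (2,9) E
#2 (5,8) H  (was 8)
#3 (2,8) C  (was 9)
#4 (6,4) H  (was 4)
#5 (5,4) C  (was 8)
#6 (3,7) C  (was 11)
#7 (5,4) H  (was 4)
#8 (3,7) H  (was 7)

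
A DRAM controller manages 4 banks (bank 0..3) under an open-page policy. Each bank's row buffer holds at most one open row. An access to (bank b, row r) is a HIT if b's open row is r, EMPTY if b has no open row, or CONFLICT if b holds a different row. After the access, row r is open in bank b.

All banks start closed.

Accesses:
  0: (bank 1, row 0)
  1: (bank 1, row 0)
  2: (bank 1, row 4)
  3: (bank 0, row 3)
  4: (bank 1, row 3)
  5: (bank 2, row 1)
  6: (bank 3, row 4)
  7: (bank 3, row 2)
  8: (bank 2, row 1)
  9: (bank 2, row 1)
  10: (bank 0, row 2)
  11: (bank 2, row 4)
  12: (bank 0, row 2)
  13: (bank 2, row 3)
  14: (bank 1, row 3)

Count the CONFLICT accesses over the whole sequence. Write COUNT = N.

COUNT = 6

0: bank 1 row 0 — prev None → EMPTY
1: bank 1 row 0 — prev 0 → HIT
2: bank 1 row 4 — prev 0 → CONFLICT
3: bank 0 row 3 — prev None → EMPTY
4: bank 1 row 3 — prev 4 → CONFLICT
5: bank 2 row 1 — prev None → EMPTY
6: bank 3 row 4 — prev None → EMPTY
7: bank 3 row 2 — prev 4 → CONFLICT
8: bank 2 row 1 — prev 1 → HIT
9: bank 2 row 1 — prev 1 → HIT
10: bank 0 row 2 — prev 3 → CONFLICT
11: bank 2 row 4 — prev 1 → CONFLICT
12: bank 0 row 2 — prev 2 → HIT
13: bank 2 row 3 — prev 4 → CONFLICT
14: bank 1 row 3 — prev 3 → HIT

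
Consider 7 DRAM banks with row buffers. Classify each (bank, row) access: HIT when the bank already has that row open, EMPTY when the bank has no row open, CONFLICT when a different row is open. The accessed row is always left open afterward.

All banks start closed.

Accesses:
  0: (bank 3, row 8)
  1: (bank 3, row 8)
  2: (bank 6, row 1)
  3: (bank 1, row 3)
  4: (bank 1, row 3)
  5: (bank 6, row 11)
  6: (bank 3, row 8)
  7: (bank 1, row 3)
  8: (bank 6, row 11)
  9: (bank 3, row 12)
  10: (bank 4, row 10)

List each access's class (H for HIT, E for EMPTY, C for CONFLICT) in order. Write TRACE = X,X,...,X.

0: bank 3 row 8 — prev None → EMPTY
1: bank 3 row 8 — prev 8 → HIT
2: bank 6 row 1 — prev None → EMPTY
3: bank 1 row 3 — prev None → EMPTY
4: bank 1 row 3 — prev 3 → HIT
5: bank 6 row 11 — prev 1 → CONFLICT
6: bank 3 row 8 — prev 8 → HIT
7: bank 1 row 3 — prev 3 → HIT
8: bank 6 row 11 — prev 11 → HIT
9: bank 3 row 12 — prev 8 → CONFLICT
10: bank 4 row 10 — prev None → EMPTY

TRACE = E,H,E,E,H,C,H,H,H,C,E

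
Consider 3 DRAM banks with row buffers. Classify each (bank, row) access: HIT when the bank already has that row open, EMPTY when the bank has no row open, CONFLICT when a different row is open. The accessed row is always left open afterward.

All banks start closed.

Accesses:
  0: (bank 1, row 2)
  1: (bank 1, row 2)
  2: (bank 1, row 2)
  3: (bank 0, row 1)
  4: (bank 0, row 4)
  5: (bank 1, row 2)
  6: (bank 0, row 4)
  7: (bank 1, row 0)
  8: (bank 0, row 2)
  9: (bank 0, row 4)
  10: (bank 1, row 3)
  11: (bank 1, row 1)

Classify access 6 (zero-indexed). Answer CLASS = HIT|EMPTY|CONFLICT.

#0 (1,2) E
#1 (1,2) H  (was 2)
#2 (1,2) H  (was 2)
#3 (0,1) E
#4 (0,4) C  (was 1)
#5 (1,2) H  (was 2)
#6 (0,4) H  (was 4)
#7 (1,0) C  (was 2)
#8 (0,2) C  (was 4)
#9 (0,4) C  (was 2)
#10 (1,3) C  (was 0)
#11 (1,1) C  (was 3)

CLASS = HIT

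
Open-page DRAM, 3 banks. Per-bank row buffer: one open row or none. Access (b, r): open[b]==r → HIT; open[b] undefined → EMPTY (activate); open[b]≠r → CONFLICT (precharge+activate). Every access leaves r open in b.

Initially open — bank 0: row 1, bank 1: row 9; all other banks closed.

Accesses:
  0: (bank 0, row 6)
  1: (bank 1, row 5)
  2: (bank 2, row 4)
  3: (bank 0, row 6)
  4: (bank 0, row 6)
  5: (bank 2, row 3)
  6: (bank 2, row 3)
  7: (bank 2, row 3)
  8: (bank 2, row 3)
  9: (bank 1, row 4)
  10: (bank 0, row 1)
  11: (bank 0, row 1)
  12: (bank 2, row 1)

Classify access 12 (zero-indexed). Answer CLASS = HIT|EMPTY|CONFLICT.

0: bank 0 row 6 — prev 1 → CONFLICT
1: bank 1 row 5 — prev 9 → CONFLICT
2: bank 2 row 4 — prev None → EMPTY
3: bank 0 row 6 — prev 6 → HIT
4: bank 0 row 6 — prev 6 → HIT
5: bank 2 row 3 — prev 4 → CONFLICT
6: bank 2 row 3 — prev 3 → HIT
7: bank 2 row 3 — prev 3 → HIT
8: bank 2 row 3 — prev 3 → HIT
9: bank 1 row 4 — prev 5 → CONFLICT
10: bank 0 row 1 — prev 6 → CONFLICT
11: bank 0 row 1 — prev 1 → HIT
12: bank 2 row 1 — prev 3 → CONFLICT

CLASS = CONFLICT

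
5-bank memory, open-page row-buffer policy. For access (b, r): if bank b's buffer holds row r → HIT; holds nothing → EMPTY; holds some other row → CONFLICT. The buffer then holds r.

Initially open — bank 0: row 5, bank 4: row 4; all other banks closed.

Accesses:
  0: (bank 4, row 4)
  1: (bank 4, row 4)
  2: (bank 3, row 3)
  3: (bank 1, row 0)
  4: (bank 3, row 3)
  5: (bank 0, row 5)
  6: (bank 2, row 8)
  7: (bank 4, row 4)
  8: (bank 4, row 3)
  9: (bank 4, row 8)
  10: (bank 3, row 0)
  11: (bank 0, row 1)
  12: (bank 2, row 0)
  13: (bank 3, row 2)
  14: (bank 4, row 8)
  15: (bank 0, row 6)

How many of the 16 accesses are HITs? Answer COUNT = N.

#0 (4,4) H  (was 4)
#1 (4,4) H  (was 4)
#2 (3,3) E
#3 (1,0) E
#4 (3,3) H  (was 3)
#5 (0,5) H  (was 5)
#6 (2,8) E
#7 (4,4) H  (was 4)
#8 (4,3) C  (was 4)
#9 (4,8) C  (was 3)
#10 (3,0) C  (was 3)
#11 (0,1) C  (was 5)
#12 (2,0) C  (was 8)
#13 (3,2) C  (was 0)
#14 (4,8) H  (was 8)
#15 (0,6) C  (was 1)

COUNT = 6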